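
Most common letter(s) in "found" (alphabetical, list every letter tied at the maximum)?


Word: "found"
Letter counts:
  'd': 1
  'f': 1
  'n': 1
  'o': 1
  'u': 1
Maximum count = 1
Most frequent = 'd', 'f', 'n', 'o', 'u' (1 time each)


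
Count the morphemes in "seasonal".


Word: "seasonal"
Morphemes: season / -al
Each morpheme carries meaning
= 2 morphemes


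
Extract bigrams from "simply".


Word: "simply" (length 6)
Number of bigrams = 6 - 2 + 1 = 5
  Position 0: "si"
  Position 1: "im"
  Position 2: "mp"
  Position 3: "pl"
  Position 4: "ly"
Bigrams = "si", "im", "mp", "pl", "ly"


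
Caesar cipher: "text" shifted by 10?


Word: "text"
Shift: 10
Each letter → (letter + shift) mod 26:
  't' (19) + 10 = 3 → 'd'
  'e' (4) + 10 = 14 → 'o'
  'x' (23) + 10 = 7 → 'h'
  't' (19) + 10 = 3 → 'd'
Result = "dohd"


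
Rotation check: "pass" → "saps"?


Word: "pass", Candidate: "saps"
Method: check if candidate is substring of word+word
"passpass" contains "saps"? No
Is rotation = No


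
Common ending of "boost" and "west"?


Word 1: "boost"
Word 2: "west"
Comparing from end:
  Pos -1: 't' == 't'
  Pos -2: 's' == 's'
  Pos -3: 'o' != 'e' (stop)
LCS = "st" (length 2)


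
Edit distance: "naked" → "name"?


Word 1: "naked" (length 5)
Word 2: "name" (length 4)
One optimal edit sequence (insert/delete/substitute each cost 1):
  1. keep 'n'
  2. keep 'a'
  3. substitute 'k' -> 'm'  (+1)
  4. keep 'e'
  5. delete 'd'  (+1)
Total edit operations: 2
Edit distance = 2


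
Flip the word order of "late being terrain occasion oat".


Original: "late being terrain occasion oat"
Words (1..n): late | being | terrain | occasion | oat
Reversed (n..1): oat | occasion | terrain | being | late
Result = "oat occasion terrain being late"


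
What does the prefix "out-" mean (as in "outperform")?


Prefix: out-
Example: outperform (out- + perform)
Meaning = surpass


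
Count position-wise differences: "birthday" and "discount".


Comparing character by character (same length = 8):
  Pos 0: 'b' vs 'd' !=
  Pos 1: 'i' vs 'i' =
  Pos 2: 'r' vs 's' !=
  Pos 3: 't' vs 'c' !=
  Pos 4: 'h' vs 'o' !=
  Pos 5: 'd' vs 'u' !=
  Pos 6: 'a' vs 'n' !=
  Pos 7: 'y' vs 't' !=
Hamming distance = 7


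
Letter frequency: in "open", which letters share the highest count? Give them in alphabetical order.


Word: "open"
Letter counts:
  'e': 1
  'n': 1
  'o': 1
  'p': 1
Maximum count = 1
Most frequent = 'e', 'n', 'o', 'p' (1 time each)


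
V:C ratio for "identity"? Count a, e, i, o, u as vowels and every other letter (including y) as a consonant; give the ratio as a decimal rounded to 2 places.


Word: "identity"
Vowels (a,e,i,o,u): 3
Consonants: 5
Ratio = 3/5
= 0.60


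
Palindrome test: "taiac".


Word: "taiac"
Reversed: "caiat"
Forward == Backward? taiac != caiat
Palindrome = No


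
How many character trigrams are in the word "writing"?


Word: "writing" (length 7)
Number of 3-grams = length - 3 + 1 = 7 - 3 + 1
= 5


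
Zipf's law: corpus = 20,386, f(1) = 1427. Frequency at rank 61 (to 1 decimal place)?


Zipf's law: f(r) = f(1) / r
f(1) = 1427
f(61) = 1427 / 61
= 23.4 occurrences


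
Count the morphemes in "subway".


Word: "subway"
Morphemes: sub- | way
Each morpheme carries meaning
= 2 morphemes


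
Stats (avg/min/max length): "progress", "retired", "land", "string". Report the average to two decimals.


Lengths: "progress"=8, "retired"=7, "land"=4, "string"=6
Sum = 25, Count = 4
Average = 25/4 = 6.25
= avg=6.25, min=4, max=8


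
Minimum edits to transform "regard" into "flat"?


Word 1: "regard" (length 6)
Word 2: "flat" (length 4)
One optimal edit sequence (insert/delete/substitute each cost 1):
  1. delete 'r'  (+1)
  2. substitute 'e' -> 'f'  (+1)
  3. substitute 'g' -> 'l'  (+1)
  4. keep 'a'
  5. delete 'r'  (+1)
  6. substitute 'd' -> 't'  (+1)
Total edit operations: 5
Edit distance = 5


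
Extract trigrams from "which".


Word: "which" (length 5)
Number of trigrams = 5 - 3 + 1 = 3
  Position 0: "whi"
  Position 1: "hic"
  Position 2: "ich"
Trigrams = "whi", "hic", "ich"


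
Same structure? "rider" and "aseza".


Pattern of "rider": [0, 1, 2, 3, 0]
Pattern of "aseza": [0, 1, 2, 3, 0]
Patterns match
Same pattern = Yes


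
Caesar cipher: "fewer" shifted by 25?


Word: "fewer"
Shift: 25
Each letter → (letter + shift) mod 26:
  'f' (5) + 25 = 4 → 'e'
  'e' (4) + 25 = 3 → 'd'
  'w' (22) + 25 = 21 → 'v'
  'e' (4) + 25 = 3 → 'd'
  'r' (17) + 25 = 16 → 'q'
Result = "edvdq"


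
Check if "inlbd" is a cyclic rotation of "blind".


Word: "blind", Candidate: "inlbd"
Method: check if candidate is substring of word+word
"blindblind" contains "inlbd"? No
Is rotation = No


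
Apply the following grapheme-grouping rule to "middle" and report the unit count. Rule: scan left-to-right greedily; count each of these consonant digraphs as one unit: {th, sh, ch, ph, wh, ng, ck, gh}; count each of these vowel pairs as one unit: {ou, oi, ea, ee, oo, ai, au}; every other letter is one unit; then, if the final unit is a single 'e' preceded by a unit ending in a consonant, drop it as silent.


Word: "middle" (6 letters)
Left-to-right scan:
  1. 'm' (letter)
  2. 'i' (letter)
  3. 'd' (letter)
  4. 'd' (letter)
  5. 'l' (letter)
  6. 'e' (letter)
Units from scan: 6
Final unit is 'e' after a consonant -> drop as silent (-1)
Sound units = 5 units


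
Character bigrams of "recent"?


Word: "recent" (length 6)
Number of bigrams = 6 - 2 + 1 = 5
  Position 0: "re"
  Position 1: "ec"
  Position 2: "ce"
  Position 3: "en"
  Position 4: "nt"
Bigrams = "re", "ec", "ce", "en", "nt"


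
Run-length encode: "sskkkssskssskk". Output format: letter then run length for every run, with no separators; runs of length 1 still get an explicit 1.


String: "sskkkssskssskk"
Scanning for consecutive runs:
  's' x 2
  'k' x 3
  's' x 3
  'k' x 1
  's' x 3
  'k' x 2
RLE = "s2k3s3k1s3k2"


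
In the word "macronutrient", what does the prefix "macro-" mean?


Prefix: macro-
Example: macronutrient = macro- + nutrient
Meaning = large


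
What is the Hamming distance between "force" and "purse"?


Comparing character by character (same length = 5):
  Pos 0: 'f' vs 'p' !=
  Pos 1: 'o' vs 'u' !=
  Pos 2: 'r' vs 'r' =
  Pos 3: 'c' vs 's' !=
  Pos 4: 'e' vs 'e' =
Hamming distance = 3


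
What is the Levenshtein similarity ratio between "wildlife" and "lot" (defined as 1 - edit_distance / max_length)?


Word 1: "wildlife" (length 8)
Word 2: "lot" (length 3)
One optimal edit sequence:
  1. delete 'w'  (+1)
  2. delete 'i'  (+1)
  3. delete 'l'  (+1)
  4. delete 'd'  (+1)
  5. keep 'l'
  6. delete 'i'  (+1)
  7. substitute 'f' -> 'o'  (+1)
  8. substitute 'e' -> 't'  (+1)
Edit distance = 7
Max length = max(8, 3) = 8
Similarity = 1 - 7/8
= 0.1250


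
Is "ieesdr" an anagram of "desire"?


Word 1: "desire" → sorted: deeirs
Word 2: "ieesdr" → sorted: deeirs
Same letters? deeirs == deeirs
Anagram = Yes


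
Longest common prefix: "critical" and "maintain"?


Word 1: "critical"
Word 2: "maintain"
Comparing from start:
  Pos 0: 'c' != 'm' (stop)
LCP = "" (length 0)


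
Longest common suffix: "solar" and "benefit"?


Word 1: "solar"
Word 2: "benefit"
Comparing from end:
  Pos -1: 'r' != 't' (stop)
LCS = "" (length 0)


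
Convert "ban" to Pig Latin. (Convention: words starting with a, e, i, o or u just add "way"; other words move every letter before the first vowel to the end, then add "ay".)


Word: "ban"
Starts with consonant(s) → move to end, add 'ay'
Consonant cluster: "b"
Pig Latin = "anbay"


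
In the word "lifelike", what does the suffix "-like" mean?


Suffix: -like
As in: lifelike -> life + -like
Meaning = resembling


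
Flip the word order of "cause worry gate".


Original: "cause worry gate"
Words (1..n): cause | worry | gate
Reversed (n..1): gate | worry | cause
Result = "gate worry cause"


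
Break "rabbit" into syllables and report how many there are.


Word: "rabbit"
Syllable breakdown: rab / bit
Counting: 2 parts
= 2 syllables


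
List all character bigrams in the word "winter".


Word: "winter" (length 6)
Number of bigrams = 6 - 2 + 1 = 5
  Position 0: "wi"
  Position 1: "in"
  Position 2: "nt"
  Position 3: "te"
  Position 4: "er"
Bigrams = "wi", "in", "nt", "te", "er"


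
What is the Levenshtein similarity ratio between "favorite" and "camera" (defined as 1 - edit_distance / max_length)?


Word 1: "favorite" (length 8)
Word 2: "camera" (length 6)
One optimal edit sequence:
  1. substitute 'f' -> 'c'  (+1)
  2. keep 'a'
  3. substitute 'v' -> 'm'  (+1)
  4. substitute 'o' -> 'e'  (+1)
  5. keep 'r'
  6. delete 'i'  (+1)
  7. delete 't'  (+1)
  8. substitute 'e' -> 'a'  (+1)
Edit distance = 6
Max length = max(8, 6) = 8
Similarity = 1 - 6/8
= 0.2500


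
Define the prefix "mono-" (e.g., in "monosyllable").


Prefix: mono-
As in: monosyllable -> mono- + syllable
Meaning = one


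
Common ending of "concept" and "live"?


Word 1: "concept"
Word 2: "live"
Comparing from end:
  Pos -1: 't' != 'e' (stop)
LCS = "" (length 0)


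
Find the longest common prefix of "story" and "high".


Word 1: "story"
Word 2: "high"
Comparing from start:
  Pos 0: 's' != 'h' (stop)
LCP = "" (length 0)


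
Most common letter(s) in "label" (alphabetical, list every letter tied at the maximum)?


Word: "label"
Letter counts:
  'a': 1
  'b': 1
  'e': 1
  'l': 2
Maximum count = 2
Most frequent = 'l' (2 times each)


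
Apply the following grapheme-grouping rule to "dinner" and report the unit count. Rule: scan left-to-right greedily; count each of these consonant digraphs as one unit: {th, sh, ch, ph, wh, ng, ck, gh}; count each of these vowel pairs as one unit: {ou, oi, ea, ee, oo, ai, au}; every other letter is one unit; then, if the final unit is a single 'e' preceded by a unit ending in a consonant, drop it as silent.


Word: "dinner" (6 letters)
Left-to-right scan:
  1. 'd' (letter)
  2. 'i' (letter)
  3. 'n' (letter)
  4. 'n' (letter)
  5. 'e' (letter)
  6. 'r' (letter)
Units from scan: 6
Sound units = 6 units


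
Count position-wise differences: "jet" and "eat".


Comparing character by character (same length = 3):
  Pos 0: 'j' vs 'e' !=
  Pos 1: 'e' vs 'a' !=
  Pos 2: 't' vs 't' =
Hamming distance = 2


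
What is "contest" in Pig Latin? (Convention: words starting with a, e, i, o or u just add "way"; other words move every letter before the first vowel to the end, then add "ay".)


Word: "contest"
Starts with consonant(s) → move to end, add 'ay'
Consonant cluster: "c"
Pig Latin = "ontestcay"


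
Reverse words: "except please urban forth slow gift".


Original: "except please urban forth slow gift"
Words (1..n): except | please | urban | forth | slow | gift
Reversed (n..1): gift | slow | forth | urban | please | except
Result = "gift slow forth urban please except"


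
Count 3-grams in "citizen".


Word: "citizen" (length 7)
Number of 3-grams = length - 3 + 1 = 7 - 3 + 1
= 5


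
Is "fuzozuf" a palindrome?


Word: "fuzozuf"
Reversed: "fuzozuf"
Forward == Backward? fuzozuf == fuzozuf
Palindrome = Yes


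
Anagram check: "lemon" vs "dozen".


Word 1: "lemon" → sorted: elmno
Word 2: "dozen" → sorted: denoz
Same letters? elmno != denoz
Anagram = No


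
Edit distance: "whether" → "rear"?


Word 1: "whether" (length 7)
Word 2: "rear" (length 4)
One optimal edit sequence (insert/delete/substitute each cost 1):
  1. delete 'w'  (+1)
  2. substitute 'h' -> 'r'  (+1)
  3. keep 'e'
  4. delete 't'  (+1)
  5. delete 'h'  (+1)
  6. substitute 'e' -> 'a'  (+1)
  7. keep 'r'
Total edit operations: 5
Edit distance = 5


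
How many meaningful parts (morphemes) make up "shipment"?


Word: "shipment"
Morphemes: ship / -ment
Each morpheme carries meaning
= 2 morphemes


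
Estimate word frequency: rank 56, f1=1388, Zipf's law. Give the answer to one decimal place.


Zipf's law: f(r) = f(1) / r
f(1) = 1388
f(56) = 1388 / 56
= 24.8 occurrences


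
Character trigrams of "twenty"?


Word: "twenty" (length 6)
Number of trigrams = 6 - 3 + 1 = 4
  Position 0: "twe"
  Position 1: "wen"
  Position 2: "ent"
  Position 3: "nty"
Trigrams = "twe", "wen", "ent", "nty"


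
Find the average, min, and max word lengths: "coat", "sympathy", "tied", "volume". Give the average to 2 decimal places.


Lengths: "coat"=4, "sympathy"=8, "tied"=4, "volume"=6
Sum = 22, Count = 4
Average = 22/4 = 5.50
= avg=5.50, min=4, max=8


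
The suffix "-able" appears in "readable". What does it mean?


Suffix: -able
Example: readable = read + -able
Meaning = capable of


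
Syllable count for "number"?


Word: "number"
Syllable breakdown: num-ber
Counting: 2 parts
= 2 syllables


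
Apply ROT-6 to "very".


Word: "very"
Shift: 6
Each letter → (letter + shift) mod 26:
  'v' (21) + 6 = 1 → 'b'
  'e' (4) + 6 = 10 → 'k'
  'r' (17) + 6 = 23 → 'x'
  'y' (24) + 6 = 4 → 'e'
Result = "bkxe"


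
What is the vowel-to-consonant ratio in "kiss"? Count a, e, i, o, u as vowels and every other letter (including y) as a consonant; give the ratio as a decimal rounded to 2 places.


Word: "kiss"
Vowels (a,e,i,o,u): 1
Consonants: 3
Ratio = 1/3
= 0.33


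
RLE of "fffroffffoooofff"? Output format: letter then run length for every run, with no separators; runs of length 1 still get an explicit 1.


String: "fffroffffoooofff"
Scanning for consecutive runs:
  'f' x 3
  'r' x 1
  'o' x 1
  'f' x 4
  'o' x 4
  'f' x 3
RLE = "f3r1o1f4o4f3"


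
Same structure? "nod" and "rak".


Pattern of "nod": [0, 1, 2]
Pattern of "rak": [0, 1, 2]
Patterns match
Same pattern = Yes


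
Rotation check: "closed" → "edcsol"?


Word: "closed", Candidate: "edcsol"
Method: check if candidate is substring of word+word
"closedclosed" contains "edcsol"? No
Is rotation = No


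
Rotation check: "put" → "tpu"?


Word: "put", Candidate: "tpu"
Method: check if candidate is substring of word+word
"putput" contains "tpu"? Yes
Is rotation = Yes


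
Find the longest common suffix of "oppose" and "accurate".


Word 1: "oppose"
Word 2: "accurate"
Comparing from end:
  Pos -1: 'e' == 'e'
  Pos -2: 's' != 't' (stop)
LCS = "e" (length 1)


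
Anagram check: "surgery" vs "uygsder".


Word 1: "surgery" → sorted: egrrsuy
Word 2: "uygsder" → sorted: degrsuy
Same letters? egrrsuy != degrsuy
Anagram = No


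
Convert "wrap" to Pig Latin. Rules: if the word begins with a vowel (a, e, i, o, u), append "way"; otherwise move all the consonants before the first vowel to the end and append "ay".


Word: "wrap"
Starts with consonant(s) → move to end, add 'ay'
Consonant cluster: "wr"
Pig Latin = "apwray"


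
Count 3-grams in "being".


Word: "being" (length 5)
Number of 3-grams = length - 3 + 1 = 5 - 3 + 1
= 3


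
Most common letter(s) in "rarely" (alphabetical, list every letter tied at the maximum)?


Word: "rarely"
Letter counts:
  'a': 1
  'e': 1
  'l': 1
  'r': 2
  'y': 1
Maximum count = 2
Most frequent = 'r' (2 times each)


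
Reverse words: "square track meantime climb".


Original: "square track meantime climb"
Words (1..n): square | track | meantime | climb
Reversed (n..1): climb | meantime | track | square
Result = "climb meantime track square"


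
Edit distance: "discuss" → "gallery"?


Word 1: "discuss" (length 7)
Word 2: "gallery" (length 7)
One optimal edit sequence (insert/delete/substitute each cost 1):
  1. substitute 'd' -> 'g'  (+1)
  2. substitute 'i' -> 'a'  (+1)
  3. substitute 's' -> 'l'  (+1)
  4. substitute 'c' -> 'l'  (+1)
  5. substitute 'u' -> 'e'  (+1)
  6. substitute 's' -> 'r'  (+1)
  7. substitute 's' -> 'y'  (+1)
Total edit operations: 7
Edit distance = 7


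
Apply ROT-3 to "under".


Word: "under"
Shift: 3
Each letter → (letter + shift) mod 26:
  'u' (20) + 3 = 23 → 'x'
  'n' (13) + 3 = 16 → 'q'
  'd' (3) + 3 = 6 → 'g'
  'e' (4) + 3 = 7 → 'h'
  'r' (17) + 3 = 20 → 'u'
Result = "xqghu"


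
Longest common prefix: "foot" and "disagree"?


Word 1: "foot"
Word 2: "disagree"
Comparing from start:
  Pos 0: 'f' != 'd' (stop)
LCP = "" (length 0)


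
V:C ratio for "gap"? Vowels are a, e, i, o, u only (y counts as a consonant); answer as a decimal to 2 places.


Word: "gap"
Vowels (a,e,i,o,u): 1
Consonants: 2
Ratio = 1/2
= 0.50


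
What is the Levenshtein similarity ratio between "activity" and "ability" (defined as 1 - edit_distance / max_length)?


Word 1: "activity" (length 8)
Word 2: "ability" (length 7)
One optimal edit sequence:
  1. keep 'a'
  2. delete 'c'  (+1)
  3. substitute 't' -> 'b'  (+1)
  4. keep 'i'
  5. substitute 'v' -> 'l'  (+1)
  6. keep 'i'
  7. keep 't'
  8. keep 'y'
Edit distance = 3
Max length = max(8, 7) = 8
Similarity = 1 - 3/8
= 0.6250


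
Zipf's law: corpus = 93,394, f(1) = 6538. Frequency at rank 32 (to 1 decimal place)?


Zipf's law: f(r) = f(1) / r
f(1) = 6538
f(32) = 6538 / 32
= 204.3 occurrences


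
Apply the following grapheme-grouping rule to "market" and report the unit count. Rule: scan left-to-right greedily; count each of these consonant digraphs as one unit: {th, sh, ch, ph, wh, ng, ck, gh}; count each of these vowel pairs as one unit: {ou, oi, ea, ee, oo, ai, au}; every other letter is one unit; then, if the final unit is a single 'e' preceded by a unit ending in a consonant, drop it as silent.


Word: "market" (6 letters)
Left-to-right scan:
  (1) 'm' (letter)
  (2) 'a' (letter)
  (3) 'r' (letter)
  (4) 'k' (letter)
  (5) 'e' (letter)
  (6) 't' (letter)
Units from scan: 6
Sound units = 6 units


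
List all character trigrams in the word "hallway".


Word: "hallway" (length 7)
Number of trigrams = 7 - 3 + 1 = 5
  Position 0: "hal"
  Position 1: "all"
  Position 2: "llw"
  Position 3: "lwa"
  Position 4: "way"
Trigrams = "hal", "all", "llw", "lwa", "way"


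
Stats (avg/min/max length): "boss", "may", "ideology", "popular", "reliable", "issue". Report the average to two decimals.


Lengths: "boss"=4, "may"=3, "ideology"=8, "popular"=7, "reliable"=8, "issue"=5
Sum = 35, Count = 6
Average = 35/6 = 5.83
= avg=5.83, min=3, max=8


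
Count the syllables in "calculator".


Word: "calculator"
Syllable breakdown: cal | cu | la | tor
Counting: 4 parts
= 4 syllables


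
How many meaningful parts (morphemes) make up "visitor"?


Word: "visitor"
Morphemes: visit | -or
Each morpheme carries meaning
= 2 morphemes


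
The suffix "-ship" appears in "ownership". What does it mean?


Suffix: -ship
Example: ownership (owner + -ship)
Meaning = state / position


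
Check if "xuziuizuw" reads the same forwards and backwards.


Word: "xuziuizuw"
Reversed: "wuziuizux"
Forward == Backward? xuziuizuw != wuziuizux
Palindrome = No


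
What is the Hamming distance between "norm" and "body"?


Comparing character by character (same length = 4):
  Pos 0: 'n' vs 'b' !=
  Pos 1: 'o' vs 'o' =
  Pos 2: 'r' vs 'd' !=
  Pos 3: 'm' vs 'y' !=
Hamming distance = 3


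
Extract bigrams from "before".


Word: "before" (length 6)
Number of bigrams = 6 - 2 + 1 = 5
  Position 0: "be"
  Position 1: "ef"
  Position 2: "fo"
  Position 3: "or"
  Position 4: "re"
Bigrams = "be", "ef", "fo", "or", "re"


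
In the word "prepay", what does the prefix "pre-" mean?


Prefix: pre-
As in: prepay -> pre- + pay
Meaning = before


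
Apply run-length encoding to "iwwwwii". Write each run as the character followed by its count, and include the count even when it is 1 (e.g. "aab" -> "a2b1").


String: "iwwwwii"
Scanning for consecutive runs:
  'i' x 1
  'w' x 4
  'i' x 2
RLE = "i1w4i2"


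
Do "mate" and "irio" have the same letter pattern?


Pattern of "mate": [0, 1, 2, 3]
Pattern of "irio": [0, 1, 0, 2]
Patterns do not match
Same pattern = No


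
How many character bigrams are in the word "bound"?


Word: "bound" (length 5)
Number of 2-grams = length - 2 + 1 = 5 - 2 + 1
= 4


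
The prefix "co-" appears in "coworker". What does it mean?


Prefix: co-
As in: coworker -> co- + worker
Meaning = together


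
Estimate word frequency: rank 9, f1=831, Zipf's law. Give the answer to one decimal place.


Zipf's law: f(r) = f(1) / r
f(1) = 831
f(9) = 831 / 9
= 92.3 occurrences


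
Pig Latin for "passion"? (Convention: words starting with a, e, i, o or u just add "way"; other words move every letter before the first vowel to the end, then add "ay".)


Word: "passion"
Starts with consonant(s) → move to end, add 'ay'
Consonant cluster: "p"
Pig Latin = "assionpay"


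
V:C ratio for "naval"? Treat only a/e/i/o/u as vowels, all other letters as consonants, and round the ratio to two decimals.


Word: "naval"
Vowels (a,e,i,o,u): 2
Consonants: 3
Ratio = 2/3
= 0.67


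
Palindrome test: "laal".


Word: "laal"
Reversed: "laal"
Forward == Backward? laal == laal
Palindrome = Yes


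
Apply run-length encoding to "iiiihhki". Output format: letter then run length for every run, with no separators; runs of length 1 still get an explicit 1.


String: "iiiihhki"
Scanning for consecutive runs:
  'i' x 4
  'h' x 2
  'k' x 1
  'i' x 1
RLE = "i4h2k1i1"


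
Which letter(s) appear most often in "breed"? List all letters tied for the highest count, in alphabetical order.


Word: "breed"
Letter counts:
  'b': 1
  'd': 1
  'e': 2
  'r': 1
Maximum count = 2
Most frequent = 'e' (2 times each)


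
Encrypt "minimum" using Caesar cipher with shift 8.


Word: "minimum"
Shift: 8
Each letter → (letter + shift) mod 26:
  'm' (12) + 8 = 20 → 'u'
  'i' (8) + 8 = 16 → 'q'
  'n' (13) + 8 = 21 → 'v'
  'i' (8) + 8 = 16 → 'q'
  'm' (12) + 8 = 20 → 'u'
  'u' (20) + 8 = 2 → 'c'
  'm' (12) + 8 = 20 → 'u'
Result = "uqvqucu"


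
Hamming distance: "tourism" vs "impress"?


Comparing character by character (same length = 7):
  Pos 0: 't' vs 'i' !=
  Pos 1: 'o' vs 'm' !=
  Pos 2: 'u' vs 'p' !=
  Pos 3: 'r' vs 'r' =
  Pos 4: 'i' vs 'e' !=
  Pos 5: 's' vs 's' =
  Pos 6: 'm' vs 's' !=
Hamming distance = 5


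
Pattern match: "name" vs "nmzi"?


Pattern of "name": [0, 1, 2, 3]
Pattern of "nmzi": [0, 1, 2, 3]
Patterns match
Same pattern = Yes


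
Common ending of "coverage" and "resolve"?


Word 1: "coverage"
Word 2: "resolve"
Comparing from end:
  Pos -1: 'e' == 'e'
  Pos -2: 'g' != 'v' (stop)
LCS = "e" (length 1)


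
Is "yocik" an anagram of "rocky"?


Word 1: "rocky" → sorted: ckory
Word 2: "yocik" → sorted: cikoy
Same letters? ckory != cikoy
Anagram = No


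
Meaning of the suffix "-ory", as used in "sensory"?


Suffix: -ory
As in: sensory -> sense + -ory, with a spelling change
Meaning = relating to / place for


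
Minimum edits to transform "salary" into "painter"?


Word 1: "salary" (length 6)
Word 2: "painter" (length 7)
One optimal edit sequence (insert/delete/substitute each cost 1):
  1. substitute 's' -> 'p'  (+1)
  2. keep 'a'
  3. insert 'i'  (+1)
  4. substitute 'l' -> 'n'  (+1)
  5. substitute 'a' -> 't'  (+1)
  6. substitute 'r' -> 'e'  (+1)
  7. substitute 'y' -> 'r'  (+1)
Total edit operations: 6
Edit distance = 6


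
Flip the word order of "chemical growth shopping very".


Original: "chemical growth shopping very"
Words (1..n): chemical | growth | shopping | very
Reversed (n..1): very | shopping | growth | chemical
Result = "very shopping growth chemical"


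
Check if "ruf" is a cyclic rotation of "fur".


Word: "fur", Candidate: "ruf"
Method: check if candidate is substring of word+word
"furfur" contains "ruf"? No
Is rotation = No


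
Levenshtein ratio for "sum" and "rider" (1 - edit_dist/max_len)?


Word 1: "sum" (length 3)
Word 2: "rider" (length 5)
One optimal edit sequence:
  1. insert 'r'  (+1)
  2. insert 'i'  (+1)
  3. substitute 's' -> 'd'  (+1)
  4. substitute 'u' -> 'e'  (+1)
  5. substitute 'm' -> 'r'  (+1)
Edit distance = 5
Max length = max(3, 5) = 5
Similarity = 1 - 5/5
= 0.0000


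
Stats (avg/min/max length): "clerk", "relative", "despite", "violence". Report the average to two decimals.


Lengths: "clerk"=5, "relative"=8, "despite"=7, "violence"=8
Sum = 28, Count = 4
Average = 28/4 = 7.00
= avg=7.00, min=5, max=8


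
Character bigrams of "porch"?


Word: "porch" (length 5)
Number of bigrams = 5 - 2 + 1 = 4
  Position 0: "po"
  Position 1: "or"
  Position 2: "rc"
  Position 3: "ch"
Bigrams = "po", "or", "rc", "ch"


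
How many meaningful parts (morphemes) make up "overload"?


Word: "overload"
Morphemes: over- / load
Each morpheme carries meaning
= 2 morphemes


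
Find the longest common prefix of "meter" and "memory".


Word 1: "meter"
Word 2: "memory"
Comparing from start:
  Pos 0: 'm' == 'm'
  Pos 1: 'e' == 'e'
  Pos 2: 't' != 'm' (stop)
LCP = "me" (length 2)


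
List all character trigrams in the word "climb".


Word: "climb" (length 5)
Number of trigrams = 5 - 3 + 1 = 3
  Position 0: "cli"
  Position 1: "lim"
  Position 2: "imb"
Trigrams = "cli", "lim", "imb"


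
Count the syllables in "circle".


Word: "circle"
Syllable breakdown: cir / cle
Counting: 2 parts
= 2 syllables


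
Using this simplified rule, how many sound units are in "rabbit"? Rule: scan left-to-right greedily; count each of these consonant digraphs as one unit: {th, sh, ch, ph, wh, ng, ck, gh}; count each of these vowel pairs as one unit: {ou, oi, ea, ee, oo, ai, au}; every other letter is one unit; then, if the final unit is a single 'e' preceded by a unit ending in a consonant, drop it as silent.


Word: "rabbit" (6 letters)
Left-to-right scan:
  (1) 'r' (letter)
  (2) 'a' (letter)
  (3) 'b' (letter)
  (4) 'b' (letter)
  (5) 'i' (letter)
  (6) 't' (letter)
Units from scan: 6
Sound units = 6 units


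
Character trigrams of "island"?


Word: "island" (length 6)
Number of trigrams = 6 - 3 + 1 = 4
  Position 0: "isl"
  Position 1: "sla"
  Position 2: "lan"
  Position 3: "and"
Trigrams = "isl", "sla", "lan", "and"


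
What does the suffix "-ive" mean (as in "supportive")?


Suffix: -ive
Example: supportive (support + -ive)
Meaning = tending to


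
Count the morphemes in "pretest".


Word: "pretest"
Morphemes: pre- | test
Each morpheme carries meaning
= 2 morphemes


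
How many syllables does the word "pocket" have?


Word: "pocket"
Syllable breakdown: pock-et
Counting: 2 parts
= 2 syllables


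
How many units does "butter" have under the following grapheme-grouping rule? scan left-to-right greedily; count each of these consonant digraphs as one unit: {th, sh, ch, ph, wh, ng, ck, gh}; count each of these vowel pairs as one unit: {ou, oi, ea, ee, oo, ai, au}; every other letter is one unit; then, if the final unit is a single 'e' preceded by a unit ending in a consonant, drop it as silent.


Word: "butter" (6 letters)
Left-to-right scan:
  1. 'b' (letter)
  2. 'u' (letter)
  3. 't' (letter)
  4. 't' (letter)
  5. 'e' (letter)
  6. 'r' (letter)
Units from scan: 6
Sound units = 6 units


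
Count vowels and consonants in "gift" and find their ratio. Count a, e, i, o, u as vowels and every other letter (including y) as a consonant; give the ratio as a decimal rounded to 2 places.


Word: "gift"
Vowels (a,e,i,o,u): 1
Consonants: 3
Ratio = 1/3
= 0.33


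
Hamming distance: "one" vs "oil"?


Comparing character by character (same length = 3):
  Pos 0: 'o' vs 'o' =
  Pos 1: 'n' vs 'i' !=
  Pos 2: 'e' vs 'l' !=
Hamming distance = 2


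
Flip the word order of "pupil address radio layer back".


Original: "pupil address radio layer back"
Words (1..n): pupil | address | radio | layer | back
Reversed (n..1): back | layer | radio | address | pupil
Result = "back layer radio address pupil"


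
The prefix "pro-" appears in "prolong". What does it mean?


Prefix: pro-
Example: prolong (pro- + long)
Meaning = forward / in favor of


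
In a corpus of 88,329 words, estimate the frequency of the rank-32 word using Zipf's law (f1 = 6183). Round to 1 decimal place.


Zipf's law: f(r) = f(1) / r
f(1) = 6183
f(32) = 6183 / 32
= 193.2 occurrences


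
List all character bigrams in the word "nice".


Word: "nice" (length 4)
Number of bigrams = 4 - 2 + 1 = 3
  Position 0: "ni"
  Position 1: "ic"
  Position 2: "ce"
Bigrams = "ni", "ic", "ce"


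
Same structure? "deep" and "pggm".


Pattern of "deep": [0, 1, 1, 2]
Pattern of "pggm": [0, 1, 1, 2]
Patterns match
Same pattern = Yes


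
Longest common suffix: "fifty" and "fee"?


Word 1: "fifty"
Word 2: "fee"
Comparing from end:
  Pos -1: 'y' != 'e' (stop)
LCS = "" (length 0)


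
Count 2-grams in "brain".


Word: "brain" (length 5)
Number of 2-grams = length - 2 + 1 = 5 - 2 + 1
= 4


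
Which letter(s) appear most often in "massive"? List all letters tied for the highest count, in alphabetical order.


Word: "massive"
Letter counts:
  'a': 1
  'e': 1
  'i': 1
  'm': 1
  's': 2
  'v': 1
Maximum count = 2
Most frequent = 's' (2 times each)


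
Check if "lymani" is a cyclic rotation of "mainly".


Word: "mainly", Candidate: "lymani"
Method: check if candidate is substring of word+word
"mainlymainly" contains "lymani"? No
Is rotation = No


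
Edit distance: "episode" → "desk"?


Word 1: "episode" (length 7)
Word 2: "desk" (length 4)
One optimal edit sequence (insert/delete/substitute each cost 1):
  1. delete 'e'  (+1)
  2. substitute 'p' -> 'd'  (+1)
  3. substitute 'i' -> 'e'  (+1)
  4. keep 's'
  5. delete 'o'  (+1)
  6. delete 'd'  (+1)
  7. substitute 'e' -> 'k'  (+1)
Total edit operations: 6
Edit distance = 6


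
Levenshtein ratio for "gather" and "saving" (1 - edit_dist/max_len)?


Word 1: "gather" (length 6)
Word 2: "saving" (length 6)
One optimal edit sequence:
  1. substitute 'g' -> 's'  (+1)
  2. keep 'a'
  3. substitute 't' -> 'v'  (+1)
  4. substitute 'h' -> 'i'  (+1)
  5. substitute 'e' -> 'n'  (+1)
  6. substitute 'r' -> 'g'  (+1)
Edit distance = 5
Max length = max(6, 6) = 6
Similarity = 1 - 5/6
= 0.1667


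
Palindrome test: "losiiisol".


Word: "losiiisol"
Reversed: "losiiisol"
Forward == Backward? losiiisol == losiiisol
Palindrome = Yes


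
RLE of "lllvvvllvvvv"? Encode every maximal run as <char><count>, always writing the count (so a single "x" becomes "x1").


String: "lllvvvllvvvv"
Scanning for consecutive runs:
  'l' x 3
  'v' x 3
  'l' x 2
  'v' x 4
RLE = "l3v3l2v4"


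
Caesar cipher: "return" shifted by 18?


Word: "return"
Shift: 18
Each letter → (letter + shift) mod 26:
  'r' (17) + 18 = 9 → 'j'
  'e' (4) + 18 = 22 → 'w'
  't' (19) + 18 = 11 → 'l'
  'u' (20) + 18 = 12 → 'm'
  'r' (17) + 18 = 9 → 'j'
  'n' (13) + 18 = 5 → 'f'
Result = "jwlmjf"


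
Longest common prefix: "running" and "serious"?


Word 1: "running"
Word 2: "serious"
Comparing from start:
  Pos 0: 'r' != 's' (stop)
LCP = "" (length 0)


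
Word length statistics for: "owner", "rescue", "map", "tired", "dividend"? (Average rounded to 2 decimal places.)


Lengths: "owner"=5, "rescue"=6, "map"=3, "tired"=5, "dividend"=8
Sum = 27, Count = 5
Average = 27/5 = 5.40
= avg=5.40, min=3, max=8


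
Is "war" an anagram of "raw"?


Word 1: "raw" → sorted: arw
Word 2: "war" → sorted: arw
Same letters? arw == arw
Anagram = Yes


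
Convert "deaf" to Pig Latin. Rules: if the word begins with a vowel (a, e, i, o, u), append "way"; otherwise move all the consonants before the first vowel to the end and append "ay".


Word: "deaf"
Starts with consonant(s) → move to end, add 'ay'
Consonant cluster: "d"
Pig Latin = "eafday"


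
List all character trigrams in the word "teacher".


Word: "teacher" (length 7)
Number of trigrams = 7 - 3 + 1 = 5
  Position 0: "tea"
  Position 1: "eac"
  Position 2: "ach"
  Position 3: "che"
  Position 4: "her"
Trigrams = "tea", "eac", "ach", "che", "her"


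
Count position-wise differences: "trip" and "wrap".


Comparing character by character (same length = 4):
  Pos 0: 't' vs 'w' !=
  Pos 1: 'r' vs 'r' =
  Pos 2: 'i' vs 'a' !=
  Pos 3: 'p' vs 'p' =
Hamming distance = 2


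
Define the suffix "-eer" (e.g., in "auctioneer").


Suffix: -eer
As in: auctioneer -> auction + -eer
Meaning = one who is concerned with


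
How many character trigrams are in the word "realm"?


Word: "realm" (length 5)
Number of 3-grams = length - 3 + 1 = 5 - 3 + 1
= 3


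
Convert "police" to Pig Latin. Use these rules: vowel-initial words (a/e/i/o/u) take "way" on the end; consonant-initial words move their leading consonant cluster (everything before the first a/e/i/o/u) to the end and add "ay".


Word: "police"
Starts with consonant(s) → move to end, add 'ay'
Consonant cluster: "p"
Pig Latin = "olicepay"


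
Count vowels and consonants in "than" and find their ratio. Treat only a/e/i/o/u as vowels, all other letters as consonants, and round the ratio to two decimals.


Word: "than"
Vowels (a,e,i,o,u): 1
Consonants: 3
Ratio = 1/3
= 0.33


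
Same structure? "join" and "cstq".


Pattern of "join": [0, 1, 2, 3]
Pattern of "cstq": [0, 1, 2, 3]
Patterns match
Same pattern = Yes


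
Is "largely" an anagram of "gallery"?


Word 1: "gallery" → sorted: aegllry
Word 2: "largely" → sorted: aegllry
Same letters? aegllry == aegllry
Anagram = Yes


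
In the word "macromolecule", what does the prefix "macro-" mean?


Prefix: macro-
Example: macromolecule = macro- + molecule
Meaning = large


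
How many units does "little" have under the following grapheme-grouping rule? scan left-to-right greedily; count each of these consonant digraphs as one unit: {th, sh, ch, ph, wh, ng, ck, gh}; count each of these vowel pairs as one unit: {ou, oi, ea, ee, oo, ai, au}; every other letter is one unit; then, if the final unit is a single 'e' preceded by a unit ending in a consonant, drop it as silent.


Word: "little" (6 letters)
Left-to-right scan:
  [1] 'l' (letter)
  [2] 'i' (letter)
  [3] 't' (letter)
  [4] 't' (letter)
  [5] 'l' (letter)
  [6] 'e' (letter)
Units from scan: 6
Final unit is 'e' after a consonant -> drop as silent (-1)
Sound units = 5 units


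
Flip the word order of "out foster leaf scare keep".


Original: "out foster leaf scare keep"
Words (1..n): out | foster | leaf | scare | keep
Reversed (n..1): keep | scare | leaf | foster | out
Result = "keep scare leaf foster out"


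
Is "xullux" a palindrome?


Word: "xullux"
Reversed: "xullux"
Forward == Backward? xullux == xullux
Palindrome = Yes


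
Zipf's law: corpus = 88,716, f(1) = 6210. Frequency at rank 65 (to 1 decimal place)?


Zipf's law: f(r) = f(1) / r
f(1) = 6210
f(65) = 6210 / 65
= 95.5 occurrences


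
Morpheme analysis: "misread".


Word: "misread"
Morphemes: mis- + read
Each morpheme carries meaning
= 2 morphemes


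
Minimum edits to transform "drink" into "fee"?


Word 1: "drink" (length 5)
Word 2: "fee" (length 3)
One optimal edit sequence (insert/delete/substitute each cost 1):
  1. delete 'd'  (+1)
  2. delete 'r'  (+1)
  3. substitute 'i' -> 'f'  (+1)
  4. substitute 'n' -> 'e'  (+1)
  5. substitute 'k' -> 'e'  (+1)
Total edit operations: 5
Edit distance = 5


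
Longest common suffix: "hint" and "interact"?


Word 1: "hint"
Word 2: "interact"
Comparing from end:
  Pos -1: 't' == 't'
  Pos -2: 'n' != 'c' (stop)
LCS = "t" (length 1)


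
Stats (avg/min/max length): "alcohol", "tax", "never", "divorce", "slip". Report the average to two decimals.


Lengths: "alcohol"=7, "tax"=3, "never"=5, "divorce"=7, "slip"=4
Sum = 26, Count = 5
Average = 26/5 = 5.20
= avg=5.20, min=3, max=7


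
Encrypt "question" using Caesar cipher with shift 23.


Word: "question"
Shift: 23
Each letter → (letter + shift) mod 26:
  'q' (16) + 23 = 13 → 'n'
  'u' (20) + 23 = 17 → 'r'
  'e' (4) + 23 = 1 → 'b'
  's' (18) + 23 = 15 → 'p'
  't' (19) + 23 = 16 → 'q'
  'i' (8) + 23 = 5 → 'f'
  'o' (14) + 23 = 11 → 'l'
  'n' (13) + 23 = 10 → 'k'
Result = "nrbpqflk"


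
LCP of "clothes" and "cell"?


Word 1: "clothes"
Word 2: "cell"
Comparing from start:
  Pos 0: 'c' == 'c'
  Pos 1: 'l' != 'e' (stop)
LCP = "c" (length 1)


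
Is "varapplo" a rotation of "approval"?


Word: "approval", Candidate: "varapplo"
Method: check if candidate is substring of word+word
"approvalapproval" contains "varapplo"? No
Is rotation = No


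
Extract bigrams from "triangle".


Word: "triangle" (length 8)
Number of bigrams = 8 - 2 + 1 = 7
  Position 0: "tr"
  Position 1: "ri"
  Position 2: "ia"
  Position 3: "an"
  Position 4: "ng"
  Position 5: "gl"
  Position 6: "le"
Bigrams = "tr", "ri", "ia", "an", "ng", "gl", "le"


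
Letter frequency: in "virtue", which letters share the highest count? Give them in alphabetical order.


Word: "virtue"
Letter counts:
  'e': 1
  'i': 1
  'r': 1
  't': 1
  'u': 1
  'v': 1
Maximum count = 1
Most frequent = 'e', 'i', 'r', 't', 'u', 'v' (1 time each)


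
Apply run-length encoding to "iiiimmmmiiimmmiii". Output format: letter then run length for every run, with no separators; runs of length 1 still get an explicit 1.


String: "iiiimmmmiiimmmiii"
Scanning for consecutive runs:
  'i' x 4
  'm' x 4
  'i' x 3
  'm' x 3
  'i' x 3
RLE = "i4m4i3m3i3"


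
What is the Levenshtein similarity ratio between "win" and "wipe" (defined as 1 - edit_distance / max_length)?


Word 1: "win" (length 3)
Word 2: "wipe" (length 4)
One optimal edit sequence:
  1. keep 'w'
  2. keep 'i'
  3. insert 'p'  (+1)
  4. substitute 'n' -> 'e'  (+1)
Edit distance = 2
Max length = max(3, 4) = 4
Similarity = 1 - 2/4
= 0.5000


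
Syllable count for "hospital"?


Word: "hospital"
Syllable breakdown: hos | pi | tal
Counting: 3 parts
= 3 syllables


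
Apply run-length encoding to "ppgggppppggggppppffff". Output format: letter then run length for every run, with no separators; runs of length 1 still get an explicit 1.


String: "ppgggppppggggppppffff"
Scanning for consecutive runs:
  'p' x 2
  'g' x 3
  'p' x 4
  'g' x 4
  'p' x 4
  'f' x 4
RLE = "p2g3p4g4p4f4"


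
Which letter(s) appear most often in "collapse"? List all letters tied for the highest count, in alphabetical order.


Word: "collapse"
Letter counts:
  'a': 1
  'c': 1
  'e': 1
  'l': 2
  'o': 1
  'p': 1
  's': 1
Maximum count = 2
Most frequent = 'l' (2 times each)


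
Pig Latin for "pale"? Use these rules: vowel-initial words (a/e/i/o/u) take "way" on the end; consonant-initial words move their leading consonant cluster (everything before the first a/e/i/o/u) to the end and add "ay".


Word: "pale"
Starts with consonant(s) → move to end, add 'ay'
Consonant cluster: "p"
Pig Latin = "alepay"


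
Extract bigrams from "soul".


Word: "soul" (length 4)
Number of bigrams = 4 - 2 + 1 = 3
  Position 0: "so"
  Position 1: "ou"
  Position 2: "ul"
Bigrams = "so", "ou", "ul"


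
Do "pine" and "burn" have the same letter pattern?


Pattern of "pine": [0, 1, 2, 3]
Pattern of "burn": [0, 1, 2, 3]
Patterns match
Same pattern = Yes


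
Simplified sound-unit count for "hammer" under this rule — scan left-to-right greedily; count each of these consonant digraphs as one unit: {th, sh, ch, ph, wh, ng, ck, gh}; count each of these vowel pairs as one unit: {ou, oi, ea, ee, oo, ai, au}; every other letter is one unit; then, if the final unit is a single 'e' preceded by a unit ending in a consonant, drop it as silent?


Word: "hammer" (6 letters)
Left-to-right scan:
  1. 'h' (letter)
  2. 'a' (letter)
  3. 'm' (letter)
  4. 'm' (letter)
  5. 'e' (letter)
  6. 'r' (letter)
Units from scan: 6
Sound units = 6 units


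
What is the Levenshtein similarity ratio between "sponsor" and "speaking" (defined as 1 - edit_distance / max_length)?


Word 1: "sponsor" (length 7)
Word 2: "speaking" (length 8)
One optimal edit sequence:
  1. keep 's'
  2. keep 'p'
  3. insert 'e'  (+1)
  4. substitute 'o' -> 'a'  (+1)
  5. substitute 'n' -> 'k'  (+1)
  6. substitute 's' -> 'i'  (+1)
  7. substitute 'o' -> 'n'  (+1)
  8. substitute 'r' -> 'g'  (+1)
Edit distance = 6
Max length = max(7, 8) = 8
Similarity = 1 - 6/8
= 0.2500
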